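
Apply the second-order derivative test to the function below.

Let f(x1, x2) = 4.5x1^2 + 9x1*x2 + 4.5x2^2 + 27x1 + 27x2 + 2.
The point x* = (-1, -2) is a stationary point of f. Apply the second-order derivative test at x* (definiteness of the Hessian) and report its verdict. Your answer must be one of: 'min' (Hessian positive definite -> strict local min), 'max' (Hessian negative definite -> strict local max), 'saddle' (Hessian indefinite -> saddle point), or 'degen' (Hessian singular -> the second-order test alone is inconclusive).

Compute the Hessian H = grad^2 f:
  H = [[9, 9], [9, 9]]
Verify stationarity: grad f(x*) = H x* + g = (0, 0).
Eigenvalues of H: 0, 18.
H has a zero eigenvalue (singular; positive semidefinite but not definite), so H is neither positive definite, negative definite, nor indefinite. The second-order test alone is inconclusive -> degen.
(Indeed, f is constant along the null direction of H through x*, so x* is not a strict local extremum.)

degen


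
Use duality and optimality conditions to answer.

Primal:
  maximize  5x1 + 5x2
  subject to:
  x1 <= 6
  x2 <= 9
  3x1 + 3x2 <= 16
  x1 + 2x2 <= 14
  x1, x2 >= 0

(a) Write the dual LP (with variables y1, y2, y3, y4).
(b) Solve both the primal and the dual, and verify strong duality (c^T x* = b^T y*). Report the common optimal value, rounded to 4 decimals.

The standard primal-dual pair for 'max c^T x s.t. A x <= b, x >= 0' is:
  Dual:  min b^T y  s.t.  A^T y >= c,  y >= 0.

So the dual LP is:
  minimize  6y1 + 9y2 + 16y3 + 14y4
  subject to:
    y1 + 3y3 + y4 >= 5
    y2 + 3y3 + 2y4 >= 5
    y1, y2, y3, y4 >= 0

Solving the primal: x* = (5.3333, 0).
  primal value c^T x* = 26.6667.
Solving the dual: y* = (0, 0, 1.6667, 0).
  dual value b^T y* = 26.6667.
Strong duality: c^T x* = b^T y*. Confirmed.

26.6667


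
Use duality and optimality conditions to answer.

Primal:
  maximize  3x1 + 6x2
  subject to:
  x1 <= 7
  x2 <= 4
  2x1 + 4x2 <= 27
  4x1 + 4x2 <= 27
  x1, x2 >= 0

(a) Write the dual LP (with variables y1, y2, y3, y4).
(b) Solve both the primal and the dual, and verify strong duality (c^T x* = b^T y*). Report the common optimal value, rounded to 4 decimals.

The standard primal-dual pair for 'max c^T x s.t. A x <= b, x >= 0' is:
  Dual:  min b^T y  s.t.  A^T y >= c,  y >= 0.

So the dual LP is:
  minimize  7y1 + 4y2 + 27y3 + 27y4
  subject to:
    y1 + 2y3 + 4y4 >= 3
    y2 + 4y3 + 4y4 >= 6
    y1, y2, y3, y4 >= 0

Solving the primal: x* = (2.75, 4).
  primal value c^T x* = 32.25.
Solving the dual: y* = (0, 3, 0, 0.75).
  dual value b^T y* = 32.25.
Strong duality: c^T x* = b^T y*. Confirmed.

32.25


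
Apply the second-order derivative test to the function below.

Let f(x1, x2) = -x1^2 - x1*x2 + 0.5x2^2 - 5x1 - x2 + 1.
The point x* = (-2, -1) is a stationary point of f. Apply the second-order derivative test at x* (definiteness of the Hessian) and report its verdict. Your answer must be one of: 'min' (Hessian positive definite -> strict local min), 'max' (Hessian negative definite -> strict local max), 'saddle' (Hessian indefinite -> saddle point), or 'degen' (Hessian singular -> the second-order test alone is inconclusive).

Compute the Hessian H = grad^2 f:
  H = [[-2, -1], [-1, 1]]
Verify stationarity: grad f(x*) = H x* + g = (0, 0).
Eigenvalues of H: -2.3028, 1.3028.
Eigenvalues have mixed signs, so H is indefinite -> x* is a saddle point.

saddle


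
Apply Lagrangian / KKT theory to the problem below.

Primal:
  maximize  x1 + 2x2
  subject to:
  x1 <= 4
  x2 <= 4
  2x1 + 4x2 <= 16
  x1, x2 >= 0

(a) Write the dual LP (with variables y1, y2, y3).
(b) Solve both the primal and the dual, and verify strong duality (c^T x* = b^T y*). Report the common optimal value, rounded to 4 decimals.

The standard primal-dual pair for 'max c^T x s.t. A x <= b, x >= 0' is:
  Dual:  min b^T y  s.t.  A^T y >= c,  y >= 0.

So the dual LP is:
  minimize  4y1 + 4y2 + 16y3
  subject to:
    y1 + 2y3 >= 1
    y2 + 4y3 >= 2
    y1, y2, y3 >= 0

Solving the primal: x* = (0, 4).
  primal value c^T x* = 8.
Solving the dual: y* = (0, 0, 0.5).
  dual value b^T y* = 8.
Strong duality: c^T x* = b^T y*. Confirmed.

8


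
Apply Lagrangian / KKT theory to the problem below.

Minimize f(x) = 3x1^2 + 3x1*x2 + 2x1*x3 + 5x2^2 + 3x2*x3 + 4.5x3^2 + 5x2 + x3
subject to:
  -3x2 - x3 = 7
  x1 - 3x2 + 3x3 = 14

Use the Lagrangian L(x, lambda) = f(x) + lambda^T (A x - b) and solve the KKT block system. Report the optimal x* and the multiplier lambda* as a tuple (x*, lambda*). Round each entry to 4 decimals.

Form the Lagrangian:
  L(x, lambda) = (1/2) x^T Q x + c^T x + lambda^T (A x - b)
Stationarity (grad_x L = 0): Q x + c + A^T lambda = 0.
Primal feasibility: A x = b.

This gives the KKT block system:
  [ Q   A^T ] [ x     ]   [-c ]
  [ A    0  ] [ lambda ] = [ b ]

Solving the linear system:
  x*      = (1.4694, -2.7942, 1.3827)
  lambda* = (-1.5965, -3.1988)
  f(x*)   = 21.6855

x* = (1.4694, -2.7942, 1.3827), lambda* = (-1.5965, -3.1988)


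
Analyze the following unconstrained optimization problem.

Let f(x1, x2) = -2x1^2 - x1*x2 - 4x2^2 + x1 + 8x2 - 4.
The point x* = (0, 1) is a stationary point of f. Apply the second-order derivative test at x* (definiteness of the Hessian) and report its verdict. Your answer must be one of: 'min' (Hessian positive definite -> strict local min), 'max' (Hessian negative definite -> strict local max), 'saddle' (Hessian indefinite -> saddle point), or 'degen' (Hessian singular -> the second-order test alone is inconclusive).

Compute the Hessian H = grad^2 f:
  H = [[-4, -1], [-1, -8]]
Verify stationarity: grad f(x*) = H x* + g = (0, 0).
Eigenvalues of H: -8.2361, -3.7639.
Both eigenvalues < 0, so H is negative definite -> x* is a strict local max.

max


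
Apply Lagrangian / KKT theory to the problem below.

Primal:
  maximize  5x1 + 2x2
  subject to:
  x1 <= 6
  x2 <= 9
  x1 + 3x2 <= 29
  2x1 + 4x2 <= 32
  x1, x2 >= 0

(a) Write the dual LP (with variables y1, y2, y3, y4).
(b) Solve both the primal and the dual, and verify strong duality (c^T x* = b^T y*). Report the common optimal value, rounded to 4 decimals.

The standard primal-dual pair for 'max c^T x s.t. A x <= b, x >= 0' is:
  Dual:  min b^T y  s.t.  A^T y >= c,  y >= 0.

So the dual LP is:
  minimize  6y1 + 9y2 + 29y3 + 32y4
  subject to:
    y1 + y3 + 2y4 >= 5
    y2 + 3y3 + 4y4 >= 2
    y1, y2, y3, y4 >= 0

Solving the primal: x* = (6, 5).
  primal value c^T x* = 40.
Solving the dual: y* = (4, 0, 0, 0.5).
  dual value b^T y* = 40.
Strong duality: c^T x* = b^T y*. Confirmed.

40


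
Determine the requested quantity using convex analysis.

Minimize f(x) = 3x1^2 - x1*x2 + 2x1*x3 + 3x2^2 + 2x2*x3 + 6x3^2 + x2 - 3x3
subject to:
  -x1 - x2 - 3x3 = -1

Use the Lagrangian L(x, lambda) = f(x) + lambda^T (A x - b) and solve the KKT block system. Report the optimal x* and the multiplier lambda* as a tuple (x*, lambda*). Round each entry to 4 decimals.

Form the Lagrangian:
  L(x, lambda) = (1/2) x^T Q x + c^T x + lambda^T (A x - b)
Stationarity (grad_x L = 0): Q x + c + A^T lambda = 0.
Primal feasibility: A x = b.

This gives the KKT block system:
  [ Q   A^T ] [ x     ]   [-c ]
  [ A    0  ] [ lambda ] = [ b ]

Solving the linear system:
  x*      = (-0.0952, -0.2381, 0.4444)
  lambda* = (0.5556)
  f(x*)   = -0.5079

x* = (-0.0952, -0.2381, 0.4444), lambda* = (0.5556)


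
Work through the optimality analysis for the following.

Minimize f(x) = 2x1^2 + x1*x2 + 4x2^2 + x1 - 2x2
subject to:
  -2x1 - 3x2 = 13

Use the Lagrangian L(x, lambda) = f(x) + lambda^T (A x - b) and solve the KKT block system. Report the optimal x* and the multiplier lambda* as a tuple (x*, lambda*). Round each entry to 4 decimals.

Form the Lagrangian:
  L(x, lambda) = (1/2) x^T Q x + c^T x + lambda^T (A x - b)
Stationarity (grad_x L = 0): Q x + c + A^T lambda = 0.
Primal feasibility: A x = b.

This gives the KKT block system:
  [ Q   A^T ] [ x     ]   [-c ]
  [ A    0  ] [ lambda ] = [ b ]

Solving the linear system:
  x*      = (-3.3929, -2.0714)
  lambda* = (-7.3214)
  f(x*)   = 47.9643

x* = (-3.3929, -2.0714), lambda* = (-7.3214)


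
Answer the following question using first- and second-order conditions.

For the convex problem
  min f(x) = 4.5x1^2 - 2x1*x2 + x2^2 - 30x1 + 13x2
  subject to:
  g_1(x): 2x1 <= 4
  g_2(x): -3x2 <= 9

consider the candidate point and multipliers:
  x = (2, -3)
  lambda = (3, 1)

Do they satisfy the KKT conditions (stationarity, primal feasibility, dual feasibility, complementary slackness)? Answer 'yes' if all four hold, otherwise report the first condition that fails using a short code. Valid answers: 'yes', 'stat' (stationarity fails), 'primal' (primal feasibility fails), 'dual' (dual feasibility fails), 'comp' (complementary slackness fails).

Gradient of f: grad f(x) = Q x + c = (-6, 3)
Constraint values g_i(x) = a_i^T x - b_i:
  g_1((2, -3)) = 0
  g_2((2, -3)) = 0
Stationarity residual: grad f(x) + sum_i lambda_i a_i = (0, 0)
  -> stationarity OK
Primal feasibility (all g_i <= 0): OK
Dual feasibility (all lambda_i >= 0): OK
Complementary slackness (lambda_i * g_i(x) = 0 for all i): OK

Verdict: yes, KKT holds.

yes


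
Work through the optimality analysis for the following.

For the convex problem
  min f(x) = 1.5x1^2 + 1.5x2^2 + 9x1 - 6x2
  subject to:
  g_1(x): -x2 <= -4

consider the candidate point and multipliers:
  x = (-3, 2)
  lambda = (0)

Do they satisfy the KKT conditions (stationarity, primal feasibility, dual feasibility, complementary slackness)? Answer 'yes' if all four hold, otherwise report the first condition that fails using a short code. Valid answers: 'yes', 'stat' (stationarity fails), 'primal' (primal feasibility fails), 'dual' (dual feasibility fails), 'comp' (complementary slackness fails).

Gradient of f: grad f(x) = Q x + c = (0, 0)
Constraint values g_i(x) = a_i^T x - b_i:
  g_1((-3, 2)) = 2
Stationarity residual: grad f(x) + sum_i lambda_i a_i = (0, 0)
  -> stationarity OK
Primal feasibility (all g_i <= 0): FAILS
Dual feasibility (all lambda_i >= 0): OK
Complementary slackness (lambda_i * g_i(x) = 0 for all i): OK

Verdict: the first failing condition is primal_feasibility -> primal.

primal


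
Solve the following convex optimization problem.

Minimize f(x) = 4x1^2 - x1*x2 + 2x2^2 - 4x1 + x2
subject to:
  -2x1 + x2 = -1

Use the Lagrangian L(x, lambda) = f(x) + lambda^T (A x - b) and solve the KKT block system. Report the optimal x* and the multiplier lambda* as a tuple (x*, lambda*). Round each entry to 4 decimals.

Form the Lagrangian:
  L(x, lambda) = (1/2) x^T Q x + c^T x + lambda^T (A x - b)
Stationarity (grad_x L = 0): Q x + c + A^T lambda = 0.
Primal feasibility: A x = b.

This gives the KKT block system:
  [ Q   A^T ] [ x     ]   [-c ]
  [ A    0  ] [ lambda ] = [ b ]

Solving the linear system:
  x*      = (0.45, -0.1)
  lambda* = (-0.15)
  f(x*)   = -1.025

x* = (0.45, -0.1), lambda* = (-0.15)


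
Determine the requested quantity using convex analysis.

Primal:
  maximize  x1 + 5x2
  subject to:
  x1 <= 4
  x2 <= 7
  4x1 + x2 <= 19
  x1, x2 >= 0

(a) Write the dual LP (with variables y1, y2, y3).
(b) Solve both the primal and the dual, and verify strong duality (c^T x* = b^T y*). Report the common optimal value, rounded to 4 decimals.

The standard primal-dual pair for 'max c^T x s.t. A x <= b, x >= 0' is:
  Dual:  min b^T y  s.t.  A^T y >= c,  y >= 0.

So the dual LP is:
  minimize  4y1 + 7y2 + 19y3
  subject to:
    y1 + 4y3 >= 1
    y2 + y3 >= 5
    y1, y2, y3 >= 0

Solving the primal: x* = (3, 7).
  primal value c^T x* = 38.
Solving the dual: y* = (0, 4.75, 0.25).
  dual value b^T y* = 38.
Strong duality: c^T x* = b^T y*. Confirmed.

38


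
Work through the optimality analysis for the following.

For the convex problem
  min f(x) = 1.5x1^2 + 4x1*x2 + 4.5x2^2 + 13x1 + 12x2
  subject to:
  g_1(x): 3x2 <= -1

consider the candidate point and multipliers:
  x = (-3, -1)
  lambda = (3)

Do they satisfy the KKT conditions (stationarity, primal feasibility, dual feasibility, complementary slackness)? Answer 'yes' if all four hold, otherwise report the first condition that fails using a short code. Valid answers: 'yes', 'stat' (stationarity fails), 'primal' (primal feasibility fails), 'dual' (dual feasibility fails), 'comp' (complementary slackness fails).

Gradient of f: grad f(x) = Q x + c = (0, -9)
Constraint values g_i(x) = a_i^T x - b_i:
  g_1((-3, -1)) = -2
Stationarity residual: grad f(x) + sum_i lambda_i a_i = (0, 0)
  -> stationarity OK
Primal feasibility (all g_i <= 0): OK
Dual feasibility (all lambda_i >= 0): OK
Complementary slackness (lambda_i * g_i(x) = 0 for all i): FAILS

Verdict: the first failing condition is complementary_slackness -> comp.

comp


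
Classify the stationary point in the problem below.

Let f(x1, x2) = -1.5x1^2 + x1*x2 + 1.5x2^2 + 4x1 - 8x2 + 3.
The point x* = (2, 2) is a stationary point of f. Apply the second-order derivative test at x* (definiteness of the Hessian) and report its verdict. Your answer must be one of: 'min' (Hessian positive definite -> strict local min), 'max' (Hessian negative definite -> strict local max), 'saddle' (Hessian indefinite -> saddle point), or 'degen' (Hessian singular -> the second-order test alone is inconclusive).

Compute the Hessian H = grad^2 f:
  H = [[-3, 1], [1, 3]]
Verify stationarity: grad f(x*) = H x* + g = (0, 0).
Eigenvalues of H: -3.1623, 3.1623.
Eigenvalues have mixed signs, so H is indefinite -> x* is a saddle point.

saddle


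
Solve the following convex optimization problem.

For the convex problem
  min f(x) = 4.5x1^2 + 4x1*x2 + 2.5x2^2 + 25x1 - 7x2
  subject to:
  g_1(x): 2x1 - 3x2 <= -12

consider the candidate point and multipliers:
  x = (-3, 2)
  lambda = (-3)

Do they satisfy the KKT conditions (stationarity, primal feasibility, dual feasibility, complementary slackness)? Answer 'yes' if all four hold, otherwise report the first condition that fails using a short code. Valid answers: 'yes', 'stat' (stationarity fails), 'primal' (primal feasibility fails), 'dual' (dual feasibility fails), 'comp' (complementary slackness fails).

Gradient of f: grad f(x) = Q x + c = (6, -9)
Constraint values g_i(x) = a_i^T x - b_i:
  g_1((-3, 2)) = 0
Stationarity residual: grad f(x) + sum_i lambda_i a_i = (0, 0)
  -> stationarity OK
Primal feasibility (all g_i <= 0): OK
Dual feasibility (all lambda_i >= 0): FAILS
Complementary slackness (lambda_i * g_i(x) = 0 for all i): OK

Verdict: the first failing condition is dual_feasibility -> dual.

dual


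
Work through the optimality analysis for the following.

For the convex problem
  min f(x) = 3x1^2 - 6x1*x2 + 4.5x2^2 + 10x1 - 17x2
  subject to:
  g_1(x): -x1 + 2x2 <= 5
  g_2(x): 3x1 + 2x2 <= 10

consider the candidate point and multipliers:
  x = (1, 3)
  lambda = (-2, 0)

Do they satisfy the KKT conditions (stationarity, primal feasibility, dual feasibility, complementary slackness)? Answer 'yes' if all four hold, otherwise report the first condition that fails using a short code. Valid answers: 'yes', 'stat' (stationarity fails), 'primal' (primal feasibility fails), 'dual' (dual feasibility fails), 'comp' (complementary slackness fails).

Gradient of f: grad f(x) = Q x + c = (-2, 4)
Constraint values g_i(x) = a_i^T x - b_i:
  g_1((1, 3)) = 0
  g_2((1, 3)) = -1
Stationarity residual: grad f(x) + sum_i lambda_i a_i = (0, 0)
  -> stationarity OK
Primal feasibility (all g_i <= 0): OK
Dual feasibility (all lambda_i >= 0): FAILS
Complementary slackness (lambda_i * g_i(x) = 0 for all i): OK

Verdict: the first failing condition is dual_feasibility -> dual.

dual


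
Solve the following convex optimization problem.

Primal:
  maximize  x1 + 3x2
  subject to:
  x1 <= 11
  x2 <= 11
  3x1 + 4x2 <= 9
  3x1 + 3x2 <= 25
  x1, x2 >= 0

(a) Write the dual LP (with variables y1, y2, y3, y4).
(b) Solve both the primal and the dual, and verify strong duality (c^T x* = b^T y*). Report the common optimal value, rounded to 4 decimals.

The standard primal-dual pair for 'max c^T x s.t. A x <= b, x >= 0' is:
  Dual:  min b^T y  s.t.  A^T y >= c,  y >= 0.

So the dual LP is:
  minimize  11y1 + 11y2 + 9y3 + 25y4
  subject to:
    y1 + 3y3 + 3y4 >= 1
    y2 + 4y3 + 3y4 >= 3
    y1, y2, y3, y4 >= 0

Solving the primal: x* = (0, 2.25).
  primal value c^T x* = 6.75.
Solving the dual: y* = (0, 0, 0.75, 0).
  dual value b^T y* = 6.75.
Strong duality: c^T x* = b^T y*. Confirmed.

6.75


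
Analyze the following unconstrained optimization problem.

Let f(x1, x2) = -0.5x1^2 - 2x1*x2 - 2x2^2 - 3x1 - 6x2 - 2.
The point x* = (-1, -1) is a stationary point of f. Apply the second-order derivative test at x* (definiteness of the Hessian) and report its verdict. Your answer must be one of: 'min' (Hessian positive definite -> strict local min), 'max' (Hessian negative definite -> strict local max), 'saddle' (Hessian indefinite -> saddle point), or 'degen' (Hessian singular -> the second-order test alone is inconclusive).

Compute the Hessian H = grad^2 f:
  H = [[-1, -2], [-2, -4]]
Verify stationarity: grad f(x*) = H x* + g = (0, 0).
Eigenvalues of H: -5, 0.
H has a zero eigenvalue (singular; negative semidefinite but not definite), so H is neither positive definite, negative definite, nor indefinite. The second-order test alone is inconclusive -> degen.
(Indeed, f is constant along the null direction of H through x*, so x* is not a strict local extremum.)

degen


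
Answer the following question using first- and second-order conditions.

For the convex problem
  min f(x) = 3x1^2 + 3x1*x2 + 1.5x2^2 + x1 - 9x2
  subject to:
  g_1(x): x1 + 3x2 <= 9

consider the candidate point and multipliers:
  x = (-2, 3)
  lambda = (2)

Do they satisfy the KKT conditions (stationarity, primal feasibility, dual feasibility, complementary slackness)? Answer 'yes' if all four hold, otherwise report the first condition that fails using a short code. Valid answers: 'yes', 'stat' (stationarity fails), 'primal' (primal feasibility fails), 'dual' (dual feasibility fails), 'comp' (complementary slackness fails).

Gradient of f: grad f(x) = Q x + c = (-2, -6)
Constraint values g_i(x) = a_i^T x - b_i:
  g_1((-2, 3)) = -2
Stationarity residual: grad f(x) + sum_i lambda_i a_i = (0, 0)
  -> stationarity OK
Primal feasibility (all g_i <= 0): OK
Dual feasibility (all lambda_i >= 0): OK
Complementary slackness (lambda_i * g_i(x) = 0 for all i): FAILS

Verdict: the first failing condition is complementary_slackness -> comp.

comp


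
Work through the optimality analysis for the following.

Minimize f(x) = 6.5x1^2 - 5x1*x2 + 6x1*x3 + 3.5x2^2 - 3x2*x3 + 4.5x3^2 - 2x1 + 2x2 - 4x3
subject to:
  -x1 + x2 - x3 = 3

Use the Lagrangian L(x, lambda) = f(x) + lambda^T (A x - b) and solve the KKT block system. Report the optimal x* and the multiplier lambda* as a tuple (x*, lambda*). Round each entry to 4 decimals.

Form the Lagrangian:
  L(x, lambda) = (1/2) x^T Q x + c^T x + lambda^T (A x - b)
Stationarity (grad_x L = 0): Q x + c + A^T lambda = 0.
Primal feasibility: A x = b.

This gives the KKT block system:
  [ Q   A^T ] [ x     ]   [-c ]
  [ A    0  ] [ lambda ] = [ b ]

Solving the linear system:
  x*      = (-0.1333, 1.9333, -0.9333)
  lambda* = (-19)
  f(x*)   = 32.4333

x* = (-0.1333, 1.9333, -0.9333), lambda* = (-19)


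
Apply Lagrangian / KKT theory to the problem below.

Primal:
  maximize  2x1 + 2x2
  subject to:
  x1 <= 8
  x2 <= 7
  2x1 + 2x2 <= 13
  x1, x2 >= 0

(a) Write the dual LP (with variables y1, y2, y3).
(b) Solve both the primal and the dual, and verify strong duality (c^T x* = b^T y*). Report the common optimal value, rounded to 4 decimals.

The standard primal-dual pair for 'max c^T x s.t. A x <= b, x >= 0' is:
  Dual:  min b^T y  s.t.  A^T y >= c,  y >= 0.

So the dual LP is:
  minimize  8y1 + 7y2 + 13y3
  subject to:
    y1 + 2y3 >= 2
    y2 + 2y3 >= 2
    y1, y2, y3 >= 0

Solving the primal: x* = (6.5, 0).
  primal value c^T x* = 13.
Solving the dual: y* = (0, 0, 1).
  dual value b^T y* = 13.
Strong duality: c^T x* = b^T y*. Confirmed.

13


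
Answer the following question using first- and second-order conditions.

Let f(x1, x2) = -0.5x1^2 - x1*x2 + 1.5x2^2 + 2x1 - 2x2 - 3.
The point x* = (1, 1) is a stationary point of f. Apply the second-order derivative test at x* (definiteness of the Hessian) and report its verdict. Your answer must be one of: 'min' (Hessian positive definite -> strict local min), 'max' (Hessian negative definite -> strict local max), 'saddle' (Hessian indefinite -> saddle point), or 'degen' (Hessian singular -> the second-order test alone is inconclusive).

Compute the Hessian H = grad^2 f:
  H = [[-1, -1], [-1, 3]]
Verify stationarity: grad f(x*) = H x* + g = (0, 0).
Eigenvalues of H: -1.2361, 3.2361.
Eigenvalues have mixed signs, so H is indefinite -> x* is a saddle point.

saddle


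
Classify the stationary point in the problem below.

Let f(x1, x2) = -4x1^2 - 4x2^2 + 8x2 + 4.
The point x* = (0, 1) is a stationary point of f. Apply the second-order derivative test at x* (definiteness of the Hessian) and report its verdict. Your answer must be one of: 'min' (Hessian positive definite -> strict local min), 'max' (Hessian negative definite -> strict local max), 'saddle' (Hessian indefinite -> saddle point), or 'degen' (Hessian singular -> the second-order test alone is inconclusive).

Compute the Hessian H = grad^2 f:
  H = [[-8, 0], [0, -8]]
Verify stationarity: grad f(x*) = H x* + g = (0, 0).
Eigenvalues of H: -8, -8.
Both eigenvalues < 0, so H is negative definite -> x* is a strict local max.

max


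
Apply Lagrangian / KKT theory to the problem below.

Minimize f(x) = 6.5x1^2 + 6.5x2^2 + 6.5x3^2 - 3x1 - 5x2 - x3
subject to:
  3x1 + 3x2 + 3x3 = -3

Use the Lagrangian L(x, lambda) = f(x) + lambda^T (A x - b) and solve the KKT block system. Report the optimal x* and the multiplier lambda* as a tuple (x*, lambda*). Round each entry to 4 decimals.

Form the Lagrangian:
  L(x, lambda) = (1/2) x^T Q x + c^T x + lambda^T (A x - b)
Stationarity (grad_x L = 0): Q x + c + A^T lambda = 0.
Primal feasibility: A x = b.

This gives the KKT block system:
  [ Q   A^T ] [ x     ]   [-c ]
  [ A    0  ] [ lambda ] = [ b ]

Solving the linear system:
  x*      = (-0.3333, -0.1795, -0.4872)
  lambda* = (2.4444)
  f(x*)   = 4.859

x* = (-0.3333, -0.1795, -0.4872), lambda* = (2.4444)


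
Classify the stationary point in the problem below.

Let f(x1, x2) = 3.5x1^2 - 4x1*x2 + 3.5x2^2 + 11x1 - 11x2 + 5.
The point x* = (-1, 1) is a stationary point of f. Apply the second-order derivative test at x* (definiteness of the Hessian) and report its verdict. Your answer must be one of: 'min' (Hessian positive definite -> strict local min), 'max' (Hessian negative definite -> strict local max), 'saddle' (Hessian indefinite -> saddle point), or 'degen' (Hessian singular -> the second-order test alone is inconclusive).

Compute the Hessian H = grad^2 f:
  H = [[7, -4], [-4, 7]]
Verify stationarity: grad f(x*) = H x* + g = (0, 0).
Eigenvalues of H: 3, 11.
Both eigenvalues > 0, so H is positive definite -> x* is a strict local min.

min


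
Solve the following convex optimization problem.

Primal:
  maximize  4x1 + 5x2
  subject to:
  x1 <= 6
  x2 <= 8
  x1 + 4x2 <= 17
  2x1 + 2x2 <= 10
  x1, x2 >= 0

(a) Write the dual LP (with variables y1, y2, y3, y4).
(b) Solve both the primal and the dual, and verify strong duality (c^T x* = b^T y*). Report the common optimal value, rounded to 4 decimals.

The standard primal-dual pair for 'max c^T x s.t. A x <= b, x >= 0' is:
  Dual:  min b^T y  s.t.  A^T y >= c,  y >= 0.

So the dual LP is:
  minimize  6y1 + 8y2 + 17y3 + 10y4
  subject to:
    y1 + y3 + 2y4 >= 4
    y2 + 4y3 + 2y4 >= 5
    y1, y2, y3, y4 >= 0

Solving the primal: x* = (1, 4).
  primal value c^T x* = 24.
Solving the dual: y* = (0, 0, 0.3333, 1.8333).
  dual value b^T y* = 24.
Strong duality: c^T x* = b^T y*. Confirmed.

24


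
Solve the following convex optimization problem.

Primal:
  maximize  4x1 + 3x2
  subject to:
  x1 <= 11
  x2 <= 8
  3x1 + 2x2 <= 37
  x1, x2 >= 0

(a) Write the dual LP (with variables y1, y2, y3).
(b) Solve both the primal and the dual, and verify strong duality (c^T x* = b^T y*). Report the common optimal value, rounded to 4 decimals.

The standard primal-dual pair for 'max c^T x s.t. A x <= b, x >= 0' is:
  Dual:  min b^T y  s.t.  A^T y >= c,  y >= 0.

So the dual LP is:
  minimize  11y1 + 8y2 + 37y3
  subject to:
    y1 + 3y3 >= 4
    y2 + 2y3 >= 3
    y1, y2, y3 >= 0

Solving the primal: x* = (7, 8).
  primal value c^T x* = 52.
Solving the dual: y* = (0, 0.3333, 1.3333).
  dual value b^T y* = 52.
Strong duality: c^T x* = b^T y*. Confirmed.

52


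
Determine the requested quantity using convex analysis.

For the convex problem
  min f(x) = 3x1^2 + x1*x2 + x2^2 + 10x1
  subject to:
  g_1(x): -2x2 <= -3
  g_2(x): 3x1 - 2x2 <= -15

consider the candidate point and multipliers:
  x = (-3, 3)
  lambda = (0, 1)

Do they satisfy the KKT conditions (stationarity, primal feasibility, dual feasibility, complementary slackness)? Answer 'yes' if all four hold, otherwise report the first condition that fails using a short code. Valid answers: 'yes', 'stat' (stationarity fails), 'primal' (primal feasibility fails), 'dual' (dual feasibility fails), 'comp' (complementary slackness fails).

Gradient of f: grad f(x) = Q x + c = (-5, 3)
Constraint values g_i(x) = a_i^T x - b_i:
  g_1((-3, 3)) = -3
  g_2((-3, 3)) = 0
Stationarity residual: grad f(x) + sum_i lambda_i a_i = (-2, 1)
  -> stationarity FAILS
Primal feasibility (all g_i <= 0): OK
Dual feasibility (all lambda_i >= 0): OK
Complementary slackness (lambda_i * g_i(x) = 0 for all i): OK

Verdict: the first failing condition is stationarity -> stat.

stat


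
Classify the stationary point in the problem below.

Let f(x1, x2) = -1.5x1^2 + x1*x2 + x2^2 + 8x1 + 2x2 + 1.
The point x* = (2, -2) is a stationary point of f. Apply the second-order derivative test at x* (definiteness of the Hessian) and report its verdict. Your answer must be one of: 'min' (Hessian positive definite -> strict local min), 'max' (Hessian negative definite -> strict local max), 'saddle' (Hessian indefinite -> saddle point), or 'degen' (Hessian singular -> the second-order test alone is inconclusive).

Compute the Hessian H = grad^2 f:
  H = [[-3, 1], [1, 2]]
Verify stationarity: grad f(x*) = H x* + g = (0, 0).
Eigenvalues of H: -3.1926, 2.1926.
Eigenvalues have mixed signs, so H is indefinite -> x* is a saddle point.

saddle


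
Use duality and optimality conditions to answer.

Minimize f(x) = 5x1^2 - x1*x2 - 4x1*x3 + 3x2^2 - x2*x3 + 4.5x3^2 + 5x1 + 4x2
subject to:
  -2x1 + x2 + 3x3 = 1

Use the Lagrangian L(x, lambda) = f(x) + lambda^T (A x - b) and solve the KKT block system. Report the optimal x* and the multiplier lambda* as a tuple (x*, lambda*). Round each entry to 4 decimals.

Form the Lagrangian:
  L(x, lambda) = (1/2) x^T Q x + c^T x + lambda^T (A x - b)
Stationarity (grad_x L = 0): Q x + c + A^T lambda = 0.
Primal feasibility: A x = b.

This gives the KKT block system:
  [ Q   A^T ] [ x     ]   [-c ]
  [ A    0  ] [ lambda ] = [ b ]

Solving the linear system:
  x*      = (-0.8142, -0.5956, -0.0109)
  lambda* = (-1.2514)
  f(x*)   = -2.6011

x* = (-0.8142, -0.5956, -0.0109), lambda* = (-1.2514)


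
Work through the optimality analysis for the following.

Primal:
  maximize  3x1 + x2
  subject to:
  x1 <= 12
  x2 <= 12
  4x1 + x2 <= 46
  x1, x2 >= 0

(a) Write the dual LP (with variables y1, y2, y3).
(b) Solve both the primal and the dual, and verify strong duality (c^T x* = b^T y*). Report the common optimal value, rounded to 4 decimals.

The standard primal-dual pair for 'max c^T x s.t. A x <= b, x >= 0' is:
  Dual:  min b^T y  s.t.  A^T y >= c,  y >= 0.

So the dual LP is:
  minimize  12y1 + 12y2 + 46y3
  subject to:
    y1 + 4y3 >= 3
    y2 + y3 >= 1
    y1, y2, y3 >= 0

Solving the primal: x* = (8.5, 12).
  primal value c^T x* = 37.5.
Solving the dual: y* = (0, 0.25, 0.75).
  dual value b^T y* = 37.5.
Strong duality: c^T x* = b^T y*. Confirmed.

37.5


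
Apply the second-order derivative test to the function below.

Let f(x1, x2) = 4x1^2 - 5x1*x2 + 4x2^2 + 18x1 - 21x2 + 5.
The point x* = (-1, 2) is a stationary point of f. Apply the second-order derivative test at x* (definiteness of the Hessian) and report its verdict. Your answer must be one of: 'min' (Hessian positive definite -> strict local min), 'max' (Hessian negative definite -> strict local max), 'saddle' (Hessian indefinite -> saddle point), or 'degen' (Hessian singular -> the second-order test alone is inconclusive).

Compute the Hessian H = grad^2 f:
  H = [[8, -5], [-5, 8]]
Verify stationarity: grad f(x*) = H x* + g = (0, 0).
Eigenvalues of H: 3, 13.
Both eigenvalues > 0, so H is positive definite -> x* is a strict local min.

min


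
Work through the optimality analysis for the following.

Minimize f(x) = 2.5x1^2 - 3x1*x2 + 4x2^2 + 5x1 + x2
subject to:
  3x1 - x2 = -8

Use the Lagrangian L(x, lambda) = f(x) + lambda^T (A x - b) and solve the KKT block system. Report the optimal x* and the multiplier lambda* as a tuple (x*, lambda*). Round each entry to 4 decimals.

Form the Lagrangian:
  L(x, lambda) = (1/2) x^T Q x + c^T x + lambda^T (A x - b)
Stationarity (grad_x L = 0): Q x + c + A^T lambda = 0.
Primal feasibility: A x = b.

This gives the KKT block system:
  [ Q   A^T ] [ x     ]   [-c ]
  [ A    0  ] [ lambda ] = [ b ]

Solving the linear system:
  x*      = (-2.9831, -0.9492)
  lambda* = (2.3559)
  f(x*)   = 1.4915

x* = (-2.9831, -0.9492), lambda* = (2.3559)


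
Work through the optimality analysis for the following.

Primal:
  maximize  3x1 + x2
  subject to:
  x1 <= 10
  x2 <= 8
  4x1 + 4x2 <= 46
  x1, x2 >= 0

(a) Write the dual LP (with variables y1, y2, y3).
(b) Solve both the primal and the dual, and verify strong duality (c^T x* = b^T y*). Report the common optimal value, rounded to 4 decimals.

The standard primal-dual pair for 'max c^T x s.t. A x <= b, x >= 0' is:
  Dual:  min b^T y  s.t.  A^T y >= c,  y >= 0.

So the dual LP is:
  minimize  10y1 + 8y2 + 46y3
  subject to:
    y1 + 4y3 >= 3
    y2 + 4y3 >= 1
    y1, y2, y3 >= 0

Solving the primal: x* = (10, 1.5).
  primal value c^T x* = 31.5.
Solving the dual: y* = (2, 0, 0.25).
  dual value b^T y* = 31.5.
Strong duality: c^T x* = b^T y*. Confirmed.

31.5


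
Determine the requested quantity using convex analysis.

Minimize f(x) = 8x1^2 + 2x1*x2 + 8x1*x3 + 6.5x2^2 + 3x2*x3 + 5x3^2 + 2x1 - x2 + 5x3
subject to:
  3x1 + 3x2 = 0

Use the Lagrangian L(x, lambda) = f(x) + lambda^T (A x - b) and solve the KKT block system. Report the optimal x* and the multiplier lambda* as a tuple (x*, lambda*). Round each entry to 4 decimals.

Form the Lagrangian:
  L(x, lambda) = (1/2) x^T Q x + c^T x + lambda^T (A x - b)
Stationarity (grad_x L = 0): Q x + c + A^T lambda = 0.
Primal feasibility: A x = b.

This gives the KKT block system:
  [ Q   A^T ] [ x     ]   [-c ]
  [ A    0  ] [ lambda ] = [ b ]

Solving the linear system:
  x*      = (-0.0222, 0.0222, -0.4889)
  lambda* = (0.7407)
  f(x*)   = -1.2556

x* = (-0.0222, 0.0222, -0.4889), lambda* = (0.7407)


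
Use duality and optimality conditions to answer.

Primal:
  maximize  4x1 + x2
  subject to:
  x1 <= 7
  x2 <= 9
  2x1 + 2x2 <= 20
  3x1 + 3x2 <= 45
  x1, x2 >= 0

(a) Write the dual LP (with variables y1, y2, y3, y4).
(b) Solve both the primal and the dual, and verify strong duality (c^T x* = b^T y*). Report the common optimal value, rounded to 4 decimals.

The standard primal-dual pair for 'max c^T x s.t. A x <= b, x >= 0' is:
  Dual:  min b^T y  s.t.  A^T y >= c,  y >= 0.

So the dual LP is:
  minimize  7y1 + 9y2 + 20y3 + 45y4
  subject to:
    y1 + 2y3 + 3y4 >= 4
    y2 + 2y3 + 3y4 >= 1
    y1, y2, y3, y4 >= 0

Solving the primal: x* = (7, 3).
  primal value c^T x* = 31.
Solving the dual: y* = (3, 0, 0.5, 0).
  dual value b^T y* = 31.
Strong duality: c^T x* = b^T y*. Confirmed.

31


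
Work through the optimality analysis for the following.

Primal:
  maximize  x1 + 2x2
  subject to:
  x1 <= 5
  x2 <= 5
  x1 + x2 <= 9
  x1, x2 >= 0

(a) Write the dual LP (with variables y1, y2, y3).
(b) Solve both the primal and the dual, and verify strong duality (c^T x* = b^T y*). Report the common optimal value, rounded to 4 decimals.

The standard primal-dual pair for 'max c^T x s.t. A x <= b, x >= 0' is:
  Dual:  min b^T y  s.t.  A^T y >= c,  y >= 0.

So the dual LP is:
  minimize  5y1 + 5y2 + 9y3
  subject to:
    y1 + y3 >= 1
    y2 + y3 >= 2
    y1, y2, y3 >= 0

Solving the primal: x* = (4, 5).
  primal value c^T x* = 14.
Solving the dual: y* = (0, 1, 1).
  dual value b^T y* = 14.
Strong duality: c^T x* = b^T y*. Confirmed.

14


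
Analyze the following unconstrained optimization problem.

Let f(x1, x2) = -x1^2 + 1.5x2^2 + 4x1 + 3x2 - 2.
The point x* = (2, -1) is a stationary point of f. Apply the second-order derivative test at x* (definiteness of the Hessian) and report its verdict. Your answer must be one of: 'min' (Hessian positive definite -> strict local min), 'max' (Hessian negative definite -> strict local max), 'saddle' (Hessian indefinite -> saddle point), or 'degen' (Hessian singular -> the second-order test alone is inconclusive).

Compute the Hessian H = grad^2 f:
  H = [[-2, 0], [0, 3]]
Verify stationarity: grad f(x*) = H x* + g = (0, 0).
Eigenvalues of H: -2, 3.
Eigenvalues have mixed signs, so H is indefinite -> x* is a saddle point.

saddle


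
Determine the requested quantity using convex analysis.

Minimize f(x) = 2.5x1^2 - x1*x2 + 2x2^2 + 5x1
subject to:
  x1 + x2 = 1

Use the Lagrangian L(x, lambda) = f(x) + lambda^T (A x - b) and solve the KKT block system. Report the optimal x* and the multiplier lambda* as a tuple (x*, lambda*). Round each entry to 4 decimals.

Form the Lagrangian:
  L(x, lambda) = (1/2) x^T Q x + c^T x + lambda^T (A x - b)
Stationarity (grad_x L = 0): Q x + c + A^T lambda = 0.
Primal feasibility: A x = b.

This gives the KKT block system:
  [ Q   A^T ] [ x     ]   [-c ]
  [ A    0  ] [ lambda ] = [ b ]

Solving the linear system:
  x*      = (0, 1)
  lambda* = (-4)
  f(x*)   = 2

x* = (0, 1), lambda* = (-4)


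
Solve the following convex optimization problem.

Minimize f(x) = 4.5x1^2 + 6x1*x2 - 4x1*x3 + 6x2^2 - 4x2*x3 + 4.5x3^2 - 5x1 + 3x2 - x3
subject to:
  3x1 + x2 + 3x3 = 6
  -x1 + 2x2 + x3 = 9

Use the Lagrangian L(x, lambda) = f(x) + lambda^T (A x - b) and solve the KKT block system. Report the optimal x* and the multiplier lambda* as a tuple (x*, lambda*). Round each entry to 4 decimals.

Form the Lagrangian:
  L(x, lambda) = (1/2) x^T Q x + c^T x + lambda^T (A x - b)
Stationarity (grad_x L = 0): Q x + c + A^T lambda = 0.
Primal feasibility: A x = b.

This gives the KKT block system:
  [ Q   A^T ] [ x     ]   [-c ]
  [ A    0  ] [ lambda ] = [ b ]

Solving the linear system:
  x*      = (-1.1615, 2.8062, 2.2261)
  lambda* = (-0.8226, -9.9889)
  f(x*)   = 53.4178

x* = (-1.1615, 2.8062, 2.2261), lambda* = (-0.8226, -9.9889)


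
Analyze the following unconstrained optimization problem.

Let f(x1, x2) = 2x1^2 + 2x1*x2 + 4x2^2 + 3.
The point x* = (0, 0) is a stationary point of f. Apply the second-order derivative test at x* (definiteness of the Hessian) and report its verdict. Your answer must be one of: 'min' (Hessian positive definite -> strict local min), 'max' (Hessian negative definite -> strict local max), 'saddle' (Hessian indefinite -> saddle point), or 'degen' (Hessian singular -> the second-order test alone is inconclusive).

Compute the Hessian H = grad^2 f:
  H = [[4, 2], [2, 8]]
Verify stationarity: grad f(x*) = H x* + g = (0, 0).
Eigenvalues of H: 3.1716, 8.8284.
Both eigenvalues > 0, so H is positive definite -> x* is a strict local min.

min


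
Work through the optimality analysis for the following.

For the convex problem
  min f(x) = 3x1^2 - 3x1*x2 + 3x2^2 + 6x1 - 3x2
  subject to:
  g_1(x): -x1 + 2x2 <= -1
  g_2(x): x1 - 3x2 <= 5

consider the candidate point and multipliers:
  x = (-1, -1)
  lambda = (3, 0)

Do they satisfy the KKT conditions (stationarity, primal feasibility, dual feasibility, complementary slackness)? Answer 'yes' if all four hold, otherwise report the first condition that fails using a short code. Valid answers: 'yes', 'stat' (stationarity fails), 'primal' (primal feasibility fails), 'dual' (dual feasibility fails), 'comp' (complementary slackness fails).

Gradient of f: grad f(x) = Q x + c = (3, -6)
Constraint values g_i(x) = a_i^T x - b_i:
  g_1((-1, -1)) = 0
  g_2((-1, -1)) = -3
Stationarity residual: grad f(x) + sum_i lambda_i a_i = (0, 0)
  -> stationarity OK
Primal feasibility (all g_i <= 0): OK
Dual feasibility (all lambda_i >= 0): OK
Complementary slackness (lambda_i * g_i(x) = 0 for all i): OK

Verdict: yes, KKT holds.

yes


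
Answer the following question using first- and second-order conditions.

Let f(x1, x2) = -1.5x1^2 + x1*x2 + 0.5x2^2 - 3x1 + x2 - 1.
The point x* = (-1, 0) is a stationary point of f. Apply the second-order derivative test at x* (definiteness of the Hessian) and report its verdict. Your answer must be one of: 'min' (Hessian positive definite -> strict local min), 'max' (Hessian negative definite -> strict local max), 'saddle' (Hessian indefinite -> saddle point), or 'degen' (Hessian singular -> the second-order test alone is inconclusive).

Compute the Hessian H = grad^2 f:
  H = [[-3, 1], [1, 1]]
Verify stationarity: grad f(x*) = H x* + g = (0, 0).
Eigenvalues of H: -3.2361, 1.2361.
Eigenvalues have mixed signs, so H is indefinite -> x* is a saddle point.

saddle


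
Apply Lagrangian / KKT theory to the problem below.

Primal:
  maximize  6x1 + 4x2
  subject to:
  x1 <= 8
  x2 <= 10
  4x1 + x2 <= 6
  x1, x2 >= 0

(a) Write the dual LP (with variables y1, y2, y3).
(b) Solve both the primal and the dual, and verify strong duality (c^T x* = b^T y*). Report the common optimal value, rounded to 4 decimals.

The standard primal-dual pair for 'max c^T x s.t. A x <= b, x >= 0' is:
  Dual:  min b^T y  s.t.  A^T y >= c,  y >= 0.

So the dual LP is:
  minimize  8y1 + 10y2 + 6y3
  subject to:
    y1 + 4y3 >= 6
    y2 + y3 >= 4
    y1, y2, y3 >= 0

Solving the primal: x* = (0, 6).
  primal value c^T x* = 24.
Solving the dual: y* = (0, 0, 4).
  dual value b^T y* = 24.
Strong duality: c^T x* = b^T y*. Confirmed.

24


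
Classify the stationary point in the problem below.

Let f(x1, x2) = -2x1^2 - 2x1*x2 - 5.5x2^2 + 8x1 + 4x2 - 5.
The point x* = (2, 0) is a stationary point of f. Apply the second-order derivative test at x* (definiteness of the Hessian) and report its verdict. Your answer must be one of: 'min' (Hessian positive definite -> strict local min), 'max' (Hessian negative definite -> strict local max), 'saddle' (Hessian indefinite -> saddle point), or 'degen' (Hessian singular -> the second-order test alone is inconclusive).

Compute the Hessian H = grad^2 f:
  H = [[-4, -2], [-2, -11]]
Verify stationarity: grad f(x*) = H x* + g = (0, 0).
Eigenvalues of H: -11.5311, -3.4689.
Both eigenvalues < 0, so H is negative definite -> x* is a strict local max.

max


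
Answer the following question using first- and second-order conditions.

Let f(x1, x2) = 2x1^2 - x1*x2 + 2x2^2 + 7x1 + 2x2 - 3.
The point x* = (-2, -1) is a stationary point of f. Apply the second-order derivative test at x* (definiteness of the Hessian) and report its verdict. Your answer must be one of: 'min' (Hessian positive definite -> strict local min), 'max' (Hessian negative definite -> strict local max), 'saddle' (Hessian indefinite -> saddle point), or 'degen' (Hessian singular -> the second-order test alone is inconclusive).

Compute the Hessian H = grad^2 f:
  H = [[4, -1], [-1, 4]]
Verify stationarity: grad f(x*) = H x* + g = (0, 0).
Eigenvalues of H: 3, 5.
Both eigenvalues > 0, so H is positive definite -> x* is a strict local min.

min


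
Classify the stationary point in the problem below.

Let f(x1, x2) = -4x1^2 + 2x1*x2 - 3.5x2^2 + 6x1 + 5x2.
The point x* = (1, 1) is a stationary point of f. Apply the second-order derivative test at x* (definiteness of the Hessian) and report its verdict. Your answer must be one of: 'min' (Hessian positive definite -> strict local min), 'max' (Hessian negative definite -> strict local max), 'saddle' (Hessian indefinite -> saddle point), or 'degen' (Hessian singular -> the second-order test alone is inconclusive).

Compute the Hessian H = grad^2 f:
  H = [[-8, 2], [2, -7]]
Verify stationarity: grad f(x*) = H x* + g = (0, 0).
Eigenvalues of H: -9.5616, -5.4384.
Both eigenvalues < 0, so H is negative definite -> x* is a strict local max.

max
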